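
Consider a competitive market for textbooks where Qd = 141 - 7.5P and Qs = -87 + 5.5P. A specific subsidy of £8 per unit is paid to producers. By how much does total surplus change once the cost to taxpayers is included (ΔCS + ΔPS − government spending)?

Pre-subsidy: 141 - 7.5P = -87 + 5.5P gives P* = 228/13, Q* = 123/13.
With the subsidy, sellers receive Ps = Pb + 8 for each unit, where Pb is the price buyers pay.
Supply in terms of Pb becomes Qs = -87 + 5.5(Pb + 8) = -43 + 5.5Pb. Setting this equal to demand: 141 - 7.5Pb = -43 + 5.5Pb, so Pb = 184/13.
Sellers receive Ps = 184/13 + 8 = 288/13; Q' = 141 − 7.5·(184/13) = 453/13.
ΔCS = ½(123/13 + 453/13)(228/13 − 184/13) = 12672/169; ΔPS = ½(123/13 + 453/13)(288/13 − 228/13) = 17280/169.
Government spending = 8 × 453/13 = 3624/13.
Net change = 12672/169 + 17280/169 − 3624/13 = -1320/13. The loss equals the DWL triangle ½·8·330/13.

Net change in total surplus = -1320/13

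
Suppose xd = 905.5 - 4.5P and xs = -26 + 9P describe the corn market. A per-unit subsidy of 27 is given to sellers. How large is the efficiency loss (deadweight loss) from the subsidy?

Pre-subsidy: 905.5 - 4.5P = -26 + 9P gives P* = 69, x* = 595.
With the subsidy, sellers receive Ps = Pb + 27 for each unit, where Pb is the price buyers pay.
Supply in terms of Pb becomes xs = -26 + 9(Pb + 27) = 217 + 9Pb. Setting this equal to demand: 905.5 - 4.5Pb = 217 + 9Pb, so Pb = 51.
Sellers receive Ps = 51 + 27 = 78; x' = 905.5 − 4.5·51 = 676.
The subsidy expands output by 676 − 595 = 81 past the efficient level; on those units the gap between marginal cost and willingness to pay runs from 0 up to 27.
DWL = ½ × 27 × 81 = 1093.5.

Deadweight loss = 1093.5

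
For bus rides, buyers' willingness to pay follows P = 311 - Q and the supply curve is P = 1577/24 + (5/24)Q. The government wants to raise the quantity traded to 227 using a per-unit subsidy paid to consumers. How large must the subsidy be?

Required subsidy s = 29 per unit

At Q = 227, from the demand curve buyers pay Pb = 311 − 1·227 = 84; from the supply curve sellers need Ps = 1577/24 + (5/24)·227 = 113.
The subsidy must fill the gap: s = Ps − Pb = 113 − 84 = 29.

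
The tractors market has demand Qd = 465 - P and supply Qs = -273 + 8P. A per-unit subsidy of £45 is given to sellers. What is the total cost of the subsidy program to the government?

Pre-subsidy: 465 - P = -273 + 8P gives P* = 82, Q* = 383.
With the subsidy, sellers receive Ps = Pb + 45 for each unit, where Pb is the price buyers pay.
Supply in terms of Pb becomes Qs = -273 + 8(Pb + 45) = 87 + 8Pb. Setting this equal to demand: 465 - Pb = 87 + 8Pb, so Pb = 42.
Sellers receive Ps = 42 + 45 = 87; Q' = 465 − 1·42 = 423.
Government outlay = subsidy × quantity = 45 × 423 = 19035.

Government cost = £19035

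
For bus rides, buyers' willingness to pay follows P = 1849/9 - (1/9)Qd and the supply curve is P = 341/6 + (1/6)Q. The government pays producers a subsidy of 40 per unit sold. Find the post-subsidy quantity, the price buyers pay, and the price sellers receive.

Q' = 679; buyers pay 130; sellers receive 170

Pre-subsidy: 1849/9 - (1/9)Q = 341/6 + (1/6)Q gives Q* = 535 and P* = 146.
With the subsidy, sellers receive Ps = Pb + 40 for each unit, where Pb is the price buyers pay.
On the curves, Pb = 1849/9 - (1/9)Q and Ps = 341/6 + (1/6)Q; the wedge Ps − Pb = 40 gives 341/6 + (1/6)Q − (1849/9 - (1/9)Q) = 40, so Q' = 679.
Then Pb = 1849/9 − (1/9)·679 = 130 and Ps = 341/6 + (1/6)·679 = 170.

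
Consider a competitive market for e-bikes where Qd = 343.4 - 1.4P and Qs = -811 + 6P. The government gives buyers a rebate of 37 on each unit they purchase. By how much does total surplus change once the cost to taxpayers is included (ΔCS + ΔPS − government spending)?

Net change in total surplus = -777

Pre-subsidy: 343.4 - 1.4P = -811 + 6P gives P* = 156, Q* = 125.
With the rebate, buyers effectively pay Pb = Ps − 37, where Ps is the price sellers receive.
Demand in terms of Ps becomes Qd = 343.4 − 1.4(Ps − 37) = 395.2 - 1.4Ps. Setting this equal to supply: 395.2 - 1.4Ps = -811 + 6Ps, so Ps = 163.
Buyers pay Pb = 163 − 37 = 126; Q' = -811 + 6·163 = 167.
ΔCS = ½(125 + 167)(156 − 126) = 4380; ΔPS = ½(125 + 167)(163 − 156) = 1022.
Government spending = 37 × 167 = 6179.
Net change = 4380 + 1022 − 6179 = -777. The loss equals the DWL triangle ½·37·42.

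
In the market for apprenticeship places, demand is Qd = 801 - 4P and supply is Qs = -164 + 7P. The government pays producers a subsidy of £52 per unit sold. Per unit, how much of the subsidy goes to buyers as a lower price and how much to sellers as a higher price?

Buyers gain 364/11 per unit; sellers gain 208/11 per unit

Pre-subsidy: 801 - 4P = -164 + 7P gives P* = 965/11, Q* = 4951/11.
With the subsidy, sellers receive Ps = Pb + 52 for each unit, where Pb is the price buyers pay.
Supply in terms of Pb becomes Qs = -164 + 7(Pb + 52) = 200 + 7Pb. Setting this equal to demand: 801 - 4Pb = 200 + 7Pb, so Pb = 601/11.
Sellers receive Ps = 601/11 + 52 = 1173/11; Q' = 801 − 4·(601/11) = 6407/11.
Buyers' price falls by P* − Pb = 965/11 − 601/11 = 364/11; sellers' price rises by Ps − P* = 1173/11 − 965/11 = 208/11.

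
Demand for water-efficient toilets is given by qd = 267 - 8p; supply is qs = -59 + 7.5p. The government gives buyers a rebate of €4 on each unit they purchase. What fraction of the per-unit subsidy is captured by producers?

Producer share = 16/31

Pre-subsidy: 267 - 8p = -59 + 7.5p gives p* = 652/31, q* = 3061/31.
With the rebate, buyers effectively pay pb = ps − 4, where ps is the price sellers receive.
Demand in terms of ps becomes qd = 267 − 8(ps − 4) = 299 - 8ps. Setting this equal to supply: 299 - 8ps = -59 + 7.5ps, so ps = 716/31.
Buyers pay pb = 716/31 − 4 = 592/31; q' = -59 + 7.5·(716/31) = 3541/31.
Buyers' price falls by p* − pb = 652/31 − 592/31 = 60/31; sellers' price rises by ps − p* = 716/31 − 652/31 = 64/31.
So producers capture (64/31)/4 = 16/31 of each unit of subsidy.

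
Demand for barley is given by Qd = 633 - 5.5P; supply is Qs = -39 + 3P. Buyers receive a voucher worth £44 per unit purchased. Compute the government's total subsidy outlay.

Pre-subsidy: 633 - 5.5P = -39 + 3P gives P* = 1344/17, Q* = 3369/17.
With the rebate, buyers effectively pay Pb = Ps − 44, where Ps is the price sellers receive.
Demand in terms of Ps becomes Qd = 633 − 5.5(Ps − 44) = 875 - 5.5Ps. Setting this equal to supply: 875 - 5.5Ps = -39 + 3Ps, so Ps = 1828/17.
Buyers pay Pb = 1828/17 − 44 = 1080/17; Q' = -39 + 3·(1828/17) = 4821/17.
Government outlay = subsidy × quantity = 44 × 4821/17 = 212124/17.

Government cost = 212124/17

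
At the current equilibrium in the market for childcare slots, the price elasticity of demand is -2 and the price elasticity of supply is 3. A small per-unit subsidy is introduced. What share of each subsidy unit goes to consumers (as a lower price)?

Consumer share = 0.6

For a small subsidy around the equilibrium, the benefit split depends on the relative slopes, which at a point are proportional to the elasticities.
Buyer share = εs/(εs + |εd|) = 3/(3 + 2) = 0.6; seller share = |εd|/(εs + |εd|) = 0.4.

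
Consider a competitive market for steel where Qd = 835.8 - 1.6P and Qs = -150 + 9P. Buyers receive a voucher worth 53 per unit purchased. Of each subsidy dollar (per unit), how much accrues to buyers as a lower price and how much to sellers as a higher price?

Pre-subsidy: 835.8 - 1.6P = -150 + 9P gives P* = 93, Q* = 687.
With the rebate, buyers effectively pay Pb = Ps − 53, where Ps is the price sellers receive.
Demand in terms of Ps becomes Qd = 835.8 − 1.6(Ps − 53) = 920.6 - 1.6Ps. Setting this equal to supply: 920.6 - 1.6Ps = -150 + 9Ps, so Ps = 101.
Buyers pay Pb = 101 − 53 = 48; Q' = -150 + 9·101 = 759.
Buyers' price falls by P* − Pb = 93 − 48 = 45; sellers' price rises by Ps − P* = 101 − 93 = 8.

Buyers gain 45 per unit; sellers gain 8 per unit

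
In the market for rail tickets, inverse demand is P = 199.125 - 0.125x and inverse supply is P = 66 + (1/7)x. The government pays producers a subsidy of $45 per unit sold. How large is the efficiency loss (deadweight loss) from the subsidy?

Pre-subsidy: 199.125 - 0.125x = 66 + (1/7)x gives x* = 497 and P* = 137.
With the subsidy, sellers receive Ps = Pb + 45 for each unit, where Pb is the price buyers pay.
On the curves, Pb = 199.125 - 0.125x and Ps = 66 + (1/7)x; the wedge Ps − Pb = 45 gives 66 + (1/7)x − (199.125 - 0.125x) = 45, so x' = 665.
Then Pb = 199.125 − 0.125·665 = 116 and Ps = 66 + (1/7)·665 = 161.
The subsidy expands output by 665 − 497 = 168 past the efficient level; on those units the gap between marginal cost and willingness to pay runs from 0 up to 45.
DWL = ½ × 45 × 168 = 3780.

Deadweight loss = $3780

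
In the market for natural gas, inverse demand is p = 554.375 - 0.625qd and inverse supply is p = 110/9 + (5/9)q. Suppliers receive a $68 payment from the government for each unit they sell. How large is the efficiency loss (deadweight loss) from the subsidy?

Pre-subsidy: 554.375 - 0.625q = 110/9 + (5/9)q gives q* = 7807/17 and p* = 4545/17.
With the subsidy, sellers receive ps = pb + 68 for each unit, where pb is the price buyers pay.
On the curves, pb = 554.375 - 0.625q and ps = 110/9 + (5/9)q; the wedge ps − pb = 68 gives 110/9 + (5/9)q − (554.375 - 0.625q) = 68, so q' = 43931/85.
Then pb = 554.375 − 0.625·(43931/85) = 3933/17 and ps = 110/9 + (5/9)·(43931/85) = 5089/17.
The subsidy expands output by 43931/85 − 7807/17 = 57.6 past the efficient level; on those units the gap between marginal cost and willingness to pay runs from 0 up to 68.
DWL = ½ × 68 × 57.6 = 1958.4.

Deadweight loss = $1958.4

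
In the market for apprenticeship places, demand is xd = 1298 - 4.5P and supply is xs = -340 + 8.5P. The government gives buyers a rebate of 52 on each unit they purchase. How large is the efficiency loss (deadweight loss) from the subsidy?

Pre-subsidy: 1298 - 4.5P = -340 + 8.5P gives P* = 126, x* = 731.
With the rebate, buyers effectively pay Pb = Ps − 52, where Ps is the price sellers receive.
Demand in terms of Ps becomes xd = 1298 − 4.5(Ps − 52) = 1532 - 4.5Ps. Setting this equal to supply: 1532 - 4.5Ps = -340 + 8.5Ps, so Ps = 144.
Buyers pay Pb = 144 − 52 = 92; x' = -340 + 8.5·144 = 884.
The subsidy expands output by 884 − 731 = 153 past the efficient level; on those units the gap between marginal cost and willingness to pay runs from 0 up to 52.
DWL = ½ × 52 × 153 = 3978.

Deadweight loss = 3978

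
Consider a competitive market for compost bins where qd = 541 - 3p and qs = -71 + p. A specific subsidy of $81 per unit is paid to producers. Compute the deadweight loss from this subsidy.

Pre-subsidy: 541 - 3p = -71 + p gives p* = 153, q* = 82.
With the subsidy, sellers receive ps = pb + 81 for each unit, where pb is the price buyers pay.
Supply in terms of pb becomes qs = -71 + 1(pb + 81) = 10 + pb. Setting this equal to demand: 541 - 3pb = 10 + pb, so pb = 132.75.
Sellers receive ps = 132.75 + 81 = 213.75; q' = 541 − 3·132.75 = 142.75.
The subsidy expands output by 142.75 − 82 = 60.75 past the efficient level; on those units the gap between marginal cost and willingness to pay runs from 0 up to 81.
DWL = ½ × 81 × 60.75 = 2460.375.

Deadweight loss = $2460.375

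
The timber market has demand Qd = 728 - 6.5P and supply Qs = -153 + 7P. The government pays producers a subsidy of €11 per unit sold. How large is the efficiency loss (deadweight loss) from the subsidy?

Pre-subsidy: 728 - 6.5P = -153 + 7P gives P* = 1762/27, Q* = 8203/27.
With the subsidy, sellers receive Ps = Pb + 11 for each unit, where Pb is the price buyers pay.
Supply in terms of Pb becomes Qs = -153 + 7(Pb + 11) = -76 + 7Pb. Setting this equal to demand: 728 - 6.5Pb = -76 + 7Pb, so Pb = 536/9.
Sellers receive Ps = 536/9 + 11 = 635/9; Q' = 728 − 6.5·(536/9) = 3068/9.
The subsidy expands output by 3068/9 − 8203/27 = 1001/27 past the efficient level; on those units the gap between marginal cost and willingness to pay runs from 0 up to 11.
DWL = ½ × 11 × 1001/27 = 11011/54.

Deadweight loss = 11011/54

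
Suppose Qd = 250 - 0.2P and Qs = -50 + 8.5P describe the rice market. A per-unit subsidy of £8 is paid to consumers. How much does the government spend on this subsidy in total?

Pre-subsidy: 250 - 0.2P = -50 + 8.5P gives P* = 1000/29, Q* = 7050/29.
With the rebate, buyers effectively pay Pb = Ps − 8, where Ps is the price sellers receive.
Demand in terms of Ps becomes Qd = 250 − 0.2(Ps − 8) = 251.6 - 0.2Ps. Setting this equal to supply: 251.6 - 0.2Ps = -50 + 8.5Ps, so Ps = 104/3.
Buyers pay Pb = 104/3 − 8 = 80/3; Q' = -50 + 8.5·(104/3) = 734/3.
Government outlay = subsidy × quantity = 8 × 734/3 = 5872/3.

Government cost = 5872/3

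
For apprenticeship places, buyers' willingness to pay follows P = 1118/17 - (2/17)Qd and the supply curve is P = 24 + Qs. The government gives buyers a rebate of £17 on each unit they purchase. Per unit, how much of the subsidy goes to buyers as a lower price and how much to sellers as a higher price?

Buyers gain 34/19 per unit; sellers gain 289/19 per unit

Pre-subsidy: 1118/17 - (2/17)Q = 24 + Q gives Q* = 710/19 and P* = 1166/19.
With the rebate, buyers effectively pay Pb = Ps − 17, where Ps is the price sellers receive.
On the curves, Pb = 1118/17 - (2/17)Q and Ps = 24 + Q; the wedge Ps − Pb = 17 gives 24 + Q − (1118/17 - (2/17)Q) = 17, so Q' = 999/19.
Then Pb = 1118/17 − (2/17)·(999/19) = 1132/19 and Ps = 24 + 1·(999/19) = 1455/19.
Buyers' price falls by P* − Pb = 1166/19 − 1132/19 = 34/19; sellers' price rises by Ps − P* = 1455/19 − 1166/19 = 289/19.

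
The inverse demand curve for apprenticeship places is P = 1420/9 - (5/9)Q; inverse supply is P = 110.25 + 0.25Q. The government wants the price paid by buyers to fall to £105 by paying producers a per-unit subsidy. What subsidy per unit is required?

Required subsidy s = £29 per unit

At a buyer price of 105, quantity demanded is 284 − 1.8·105 = 95.
Sellers supply 95 only when they receive Ps = 110.25 + 0.25·95 = 134.
s = Ps − Pb = 134 − 105 = 29.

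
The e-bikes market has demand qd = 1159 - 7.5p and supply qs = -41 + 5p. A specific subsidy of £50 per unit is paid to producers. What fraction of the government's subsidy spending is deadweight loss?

DWL / government spending = 75/589

Pre-subsidy: 1159 - 7.5p = -41 + 5p gives p* = 96, q* = 439.
With the subsidy, sellers receive ps = pb + 50 for each unit, where pb is the price buyers pay.
Supply in terms of pb becomes qs = -41 + 5(pb + 50) = 209 + 5pb. Setting this equal to demand: 1159 - 7.5pb = 209 + 5pb, so pb = 76.
Sellers receive ps = 76 + 50 = 126; q' = 1159 − 7.5·76 = 589.
ΔCS = ½(439 + 589)(96 − 76) = 10280; ΔPS = ½(439 + 589)(126 − 96) = 15420.
Government spending = 50 × 589 = 29450.
DWL = ½ × 50 × (589 − 439) = 3750; fraction = 3750 / 29450 = 75/589.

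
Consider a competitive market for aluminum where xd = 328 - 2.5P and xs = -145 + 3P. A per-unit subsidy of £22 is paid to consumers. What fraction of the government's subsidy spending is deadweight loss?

Pre-subsidy: 328 - 2.5P = -145 + 3P gives P* = 86, x* = 113.
With the rebate, buyers effectively pay Pb = Ps − 22, where Ps is the price sellers receive.
Demand in terms of Ps becomes xd = 328 − 2.5(Ps − 22) = 383 - 2.5Ps. Setting this equal to supply: 383 - 2.5Ps = -145 + 3Ps, so Ps = 96.
Buyers pay Pb = 96 − 22 = 74; x' = -145 + 3·96 = 143.
ΔCS = ½(113 + 143)(86 − 74) = 1536; ΔPS = ½(113 + 143)(96 − 86) = 1280.
Government spending = 22 × 143 = 3146.
DWL = ½ × 22 × (143 − 113) = 330; fraction = 330 / 3146 = 15/143.

DWL / government spending = 15/143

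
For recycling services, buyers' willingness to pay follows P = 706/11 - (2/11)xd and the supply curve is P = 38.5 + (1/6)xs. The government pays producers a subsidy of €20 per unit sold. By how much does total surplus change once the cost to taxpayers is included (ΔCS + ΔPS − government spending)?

Net change in total surplus = -13200/23

Pre-subsidy: 706/11 - (2/11)x = 38.5 + (1/6)x gives x* = 1695/23 and P* = 1168/23.
With the subsidy, sellers receive Ps = Pb + 20 for each unit, where Pb is the price buyers pay.
On the curves, Pb = 706/11 - (2/11)x and Ps = 38.5 + (1/6)x; the wedge Ps − Pb = 20 gives 38.5 + (1/6)x − (706/11 - (2/11)x) = 20, so x' = 3015/23.
Then Pb = 706/11 − (2/11)·(3015/23) = 928/23 and Ps = 38.5 + (1/6)·(3015/23) = 1388/23.
ΔCS = ½(1695/23 + 3015/23)(1168/23 − 928/23) = 565200/529; ΔPS = ½(1695/23 + 3015/23)(1388/23 − 1168/23) = 518100/529.
Government spending = 20 × 3015/23 = 60300/23.
Net change = 565200/529 + 518100/529 − 60300/23 = -13200/23. The loss equals the DWL triangle ½·20·1320/23.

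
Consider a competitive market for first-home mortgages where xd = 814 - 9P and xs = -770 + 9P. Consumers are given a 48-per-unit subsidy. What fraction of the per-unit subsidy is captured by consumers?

Pre-subsidy: 814 - 9P = -770 + 9P gives P* = 88, x* = 22.
With the rebate, buyers effectively pay Pb = Ps − 48, where Ps is the price sellers receive.
Demand in terms of Ps becomes xd = 814 − 9(Ps − 48) = 1246 - 9Ps. Setting this equal to supply: 1246 - 9Ps = -770 + 9Ps, so Ps = 112.
Buyers pay Pb = 112 − 48 = 64; x' = -770 + 9·112 = 238.
Buyers' price falls by P* − Pb = 88 − 64 = 24; sellers' price rises by Ps − P* = 112 − 88 = 24.
So consumers capture 24/48 = 0.5 of each unit of subsidy.

Consumer share = 0.5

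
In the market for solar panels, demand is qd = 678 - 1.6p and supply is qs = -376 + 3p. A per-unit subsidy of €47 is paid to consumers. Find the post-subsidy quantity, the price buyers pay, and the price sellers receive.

Pre-subsidy: 678 - 1.6p = -376 + 3p gives p* = 5270/23, q* = 7162/23.
With the rebate, buyers effectively pay pb = ps − 47, where ps is the price sellers receive.
Demand in terms of ps becomes qd = 678 − 1.6(ps − 47) = 753.2 - 1.6ps. Setting this equal to supply: 753.2 - 1.6ps = -376 + 3ps, so ps = 5646/23.
Buyers pay pb = 5646/23 − 47 = 4565/23; q' = -376 + 3·(5646/23) = 8290/23.

q' = 8290/23; buyers pay 4565/23; sellers receive 5646/23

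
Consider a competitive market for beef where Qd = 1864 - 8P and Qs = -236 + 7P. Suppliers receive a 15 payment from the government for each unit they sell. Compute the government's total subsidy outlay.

Government cost = 12000

Pre-subsidy: 1864 - 8P = -236 + 7P gives P* = 140, Q* = 744.
With the subsidy, sellers receive Ps = Pb + 15 for each unit, where Pb is the price buyers pay.
Supply in terms of Pb becomes Qs = -236 + 7(Pb + 15) = -131 + 7Pb. Setting this equal to demand: 1864 - 8Pb = -131 + 7Pb, so Pb = 133.
Sellers receive Ps = 133 + 15 = 148; Q' = 1864 − 8·133 = 800.
Government outlay = subsidy × quantity = 15 × 800 = 12000.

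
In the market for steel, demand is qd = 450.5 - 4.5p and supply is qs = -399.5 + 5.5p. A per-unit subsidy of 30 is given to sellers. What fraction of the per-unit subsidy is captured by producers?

Producer share = 0.45

Pre-subsidy: 450.5 - 4.5p = -399.5 + 5.5p gives p* = 85, q* = 68.
With the subsidy, sellers receive ps = pb + 30 for each unit, where pb is the price buyers pay.
Supply in terms of pb becomes qs = -399.5 + 5.5(pb + 30) = -234.5 + 5.5pb. Setting this equal to demand: 450.5 - 4.5pb = -234.5 + 5.5pb, so pb = 68.5.
Sellers receive ps = 68.5 + 30 = 98.5; q' = 450.5 − 4.5·68.5 = 142.25.
Buyers' price falls by p* − pb = 85 − 68.5 = 16.5; sellers' price rises by ps − p* = 98.5 − 85 = 13.5.
So producers capture 13.5/30 = 0.45 of each unit of subsidy.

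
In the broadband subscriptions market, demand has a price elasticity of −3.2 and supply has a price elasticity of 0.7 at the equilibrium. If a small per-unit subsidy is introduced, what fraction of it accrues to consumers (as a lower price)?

Consumer share = 7/39

For a small subsidy around the equilibrium, the benefit split depends on the relative slopes, which at a point are proportional to the elasticities.
Buyer share = εs/(εs + |εd|) = 0.7/(0.7 + 3.2) = 7/39; seller share = |εd|/(εs + |εd|) = 32/39.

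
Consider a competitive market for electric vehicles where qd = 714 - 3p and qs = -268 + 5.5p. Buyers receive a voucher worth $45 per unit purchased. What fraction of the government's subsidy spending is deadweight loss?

DWL / government spending = 165/1718

Pre-subsidy: 714 - 3p = -268 + 5.5p gives p* = 1964/17, q* = 6246/17.
With the rebate, buyers effectively pay pb = ps − 45, where ps is the price sellers receive.
Demand in terms of ps becomes qd = 714 − 3(ps − 45) = 849 - 3ps. Setting this equal to supply: 849 - 3ps = -268 + 5.5ps, so ps = 2234/17.
Buyers pay pb = 2234/17 − 45 = 1469/17; q' = -268 + 5.5·(2234/17) = 7731/17.
ΔCS = ½(6246/17 + 7731/17)(1964/17 − 1469/17) = 6918615/578; ΔPS = ½(6246/17 + 7731/17)(2234/17 − 1964/17) = 1886895/289.
Government spending = 45 × 7731/17 = 347895/17.
DWL = ½ × 45 × (7731/17 − 6246/17) = 66825/34; fraction = (66825/34) / (347895/17) = 165/1718.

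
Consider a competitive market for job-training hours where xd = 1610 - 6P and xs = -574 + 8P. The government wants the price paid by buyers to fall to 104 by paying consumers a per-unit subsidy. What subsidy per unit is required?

Required subsidy s = 91 per unit

At a buyer price of 104, quantity demanded is 1610 − 6·104 = 986.
Sellers supply 986 only when they receive Ps with -574 + 8·Ps = 986, i.e. Ps = 195.
s = Ps − Pb = 195 − 104 = 91.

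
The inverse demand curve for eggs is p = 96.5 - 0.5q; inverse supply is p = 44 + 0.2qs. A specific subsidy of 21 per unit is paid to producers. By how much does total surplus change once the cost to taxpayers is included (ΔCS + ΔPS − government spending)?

Net change in total surplus = -315

Pre-subsidy: 96.5 - 0.5q = 44 + 0.2q gives q* = 75 and p* = 59.
With the subsidy, sellers receive ps = pb + 21 for each unit, where pb is the price buyers pay.
On the curves, pb = 96.5 - 0.5q and ps = 44 + 0.2q; the wedge ps − pb = 21 gives 44 + 0.2q − (96.5 - 0.5q) = 21, so q' = 105.
Then pb = 96.5 − 0.5·105 = 44 and ps = 44 + 0.2·105 = 65.
ΔCS = ½(75 + 105)(59 − 44) = 1350; ΔPS = ½(75 + 105)(65 − 59) = 540.
Government spending = 21 × 105 = 2205.
Net change = 1350 + 540 − 2205 = -315. The loss equals the DWL triangle ½·21·30.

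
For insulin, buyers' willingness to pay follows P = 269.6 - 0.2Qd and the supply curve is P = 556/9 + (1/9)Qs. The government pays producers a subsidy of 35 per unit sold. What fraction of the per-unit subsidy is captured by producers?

Producer share = 5/14

Pre-subsidy: 269.6 - 0.2Q = 556/9 + (1/9)Q gives Q* = 668 and P* = 136.
With the subsidy, sellers receive Ps = Pb + 35 for each unit, where Pb is the price buyers pay.
On the curves, Pb = 269.6 - 0.2Q and Ps = 556/9 + (1/9)Q; the wedge Ps − Pb = 35 gives 556/9 + (1/9)Q − (269.6 - 0.2Q) = 35, so Q' = 780.5.
Then Pb = 269.6 − 0.2·780.5 = 113.5 and Ps = 556/9 + (1/9)·780.5 = 148.5.
Buyers' price falls by P* − Pb = 136 − 113.5 = 22.5; sellers' price rises by Ps − P* = 148.5 − 136 = 12.5.
So producers capture 12.5/35 = 5/14 of each unit of subsidy.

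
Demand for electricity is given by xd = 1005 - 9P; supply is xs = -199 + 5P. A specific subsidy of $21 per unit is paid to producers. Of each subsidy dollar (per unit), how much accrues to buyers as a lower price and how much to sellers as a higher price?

Pre-subsidy: 1005 - 9P = -199 + 5P gives P* = 86, x* = 231.
With the subsidy, sellers receive Ps = Pb + 21 for each unit, where Pb is the price buyers pay.
Supply in terms of Pb becomes xs = -199 + 5(Pb + 21) = -94 + 5Pb. Setting this equal to demand: 1005 - 9Pb = -94 + 5Pb, so Pb = 78.5.
Sellers receive Ps = 78.5 + 21 = 99.5; x' = 1005 − 9·78.5 = 298.5.
Buyers' price falls by P* − Pb = 86 − 78.5 = 7.5; sellers' price rises by Ps − P* = 99.5 − 86 = 13.5.

Buyers gain $7.5 per unit; sellers gain $13.5 per unit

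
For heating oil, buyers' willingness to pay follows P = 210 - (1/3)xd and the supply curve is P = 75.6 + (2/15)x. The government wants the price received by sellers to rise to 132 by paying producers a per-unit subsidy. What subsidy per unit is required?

At a seller price of 132, quantity supplied is -567 + 7.5·132 = 423.
Buyers absorb 423 only when they pay Pb = 210 − (1/3)·423 = 69.
s = Ps − Pb = 132 − 69 = 63.

Required subsidy s = 63 per unit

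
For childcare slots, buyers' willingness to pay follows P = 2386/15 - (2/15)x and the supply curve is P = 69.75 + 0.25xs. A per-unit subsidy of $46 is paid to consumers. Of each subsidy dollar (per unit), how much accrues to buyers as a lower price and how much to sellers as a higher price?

Pre-subsidy: 2386/15 - (2/15)x = 69.75 + 0.25x gives x* = 233 and P* = 128.
With the rebate, buyers effectively pay Pb = Ps − 46, where Ps is the price sellers receive.
On the curves, Pb = 2386/15 - (2/15)x and Ps = 69.75 + 0.25x; the wedge Ps − Pb = 46 gives 69.75 + 0.25x − (2386/15 - (2/15)x) = 46, so x' = 353.
Then Pb = 2386/15 − (2/15)·353 = 112 and Ps = 69.75 + 0.25·353 = 158.
Buyers' price falls by P* − Pb = 128 − 112 = 16; sellers' price rises by Ps − P* = 158 − 128 = 30.

Buyers gain $16 per unit; sellers gain $30 per unit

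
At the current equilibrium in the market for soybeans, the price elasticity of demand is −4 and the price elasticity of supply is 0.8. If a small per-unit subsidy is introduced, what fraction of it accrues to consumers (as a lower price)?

Consumer share = 1/6

For a small subsidy around the equilibrium, the benefit split depends on the relative slopes, which at a point are proportional to the elasticities.
Buyer share = εs/(εs + |εd|) = 0.8/(0.8 + 4) = 1/6; seller share = |εd|/(εs + |εd|) = 5/6.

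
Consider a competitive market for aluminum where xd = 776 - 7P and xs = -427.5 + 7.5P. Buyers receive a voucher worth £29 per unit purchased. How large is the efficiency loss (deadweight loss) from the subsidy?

Deadweight loss = £1522.5

Pre-subsidy: 776 - 7P = -427.5 + 7.5P gives P* = 83, x* = 195.
With the rebate, buyers effectively pay Pb = Ps − 29, where Ps is the price sellers receive.
Demand in terms of Ps becomes xd = 776 − 7(Ps − 29) = 979 - 7Ps. Setting this equal to supply: 979 - 7Ps = -427.5 + 7.5Ps, so Ps = 97.
Buyers pay Pb = 97 − 29 = 68; x' = -427.5 + 7.5·97 = 300.
The subsidy expands output by 300 − 195 = 105 past the efficient level; on those units the gap between marginal cost and willingness to pay runs from 0 up to 29.
DWL = ½ × 29 × 105 = 1522.5.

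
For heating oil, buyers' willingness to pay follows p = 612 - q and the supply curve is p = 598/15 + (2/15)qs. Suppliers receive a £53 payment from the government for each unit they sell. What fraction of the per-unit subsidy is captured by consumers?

Pre-subsidy: 612 - q = 598/15 + (2/15)q gives q* = 8582/17 and p* = 1822/17.
With the subsidy, sellers receive ps = pb + 53 for each unit, where pb is the price buyers pay.
On the curves, pb = 612 - q and ps = 598/15 + (2/15)q; the wedge ps − pb = 53 gives 598/15 + (2/15)q − (612 - q) = 53, so q' = 9377/17.
Then pb = 612 − 1·(9377/17) = 1027/17 and ps = 598/15 + (2/15)·(9377/17) = 1928/17.
Buyers' price falls by p* − pb = 1822/17 − 1027/17 = 795/17; sellers' price rises by ps − p* = 1928/17 − 1822/17 = 106/17.
So consumers capture (795/17)/53 = 15/17 of each unit of subsidy.

Consumer share = 15/17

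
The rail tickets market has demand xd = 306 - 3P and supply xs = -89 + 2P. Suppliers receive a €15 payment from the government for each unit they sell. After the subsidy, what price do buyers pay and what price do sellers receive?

Buyers pay €73; sellers receive €88

Pre-subsidy: 306 - 3P = -89 + 2P gives P* = 79, x* = 69.
With the subsidy, sellers receive Ps = Pb + 15 for each unit, where Pb is the price buyers pay.
Supply in terms of Pb becomes xs = -89 + 2(Pb + 15) = -59 + 2Pb. Setting this equal to demand: 306 - 3Pb = -59 + 2Pb, so Pb = 73.
Sellers receive Ps = 73 + 15 = 88; x' = 306 − 3·73 = 87.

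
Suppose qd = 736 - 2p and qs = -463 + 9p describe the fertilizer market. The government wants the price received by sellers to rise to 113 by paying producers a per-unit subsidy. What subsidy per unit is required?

Required subsidy s = 22 per unit

At a seller price of 113, quantity supplied is -463 + 9·113 = 554.
Buyers absorb 554 only when they pay pb with 736 − 2·pb = 554, i.e. pb = 91.
s = ps − pb = 113 − 91 = 22.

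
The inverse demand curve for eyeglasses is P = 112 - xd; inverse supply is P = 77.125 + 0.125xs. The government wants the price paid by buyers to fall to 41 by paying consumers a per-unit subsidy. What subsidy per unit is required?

At a buyer price of 41, quantity demanded is 112 − 1·41 = 71.
Sellers supply 71 only when they receive Ps = 77.125 + 0.125·71 = 86.
s = Ps − Pb = 86 − 41 = 45.

Required subsidy s = 45 per unit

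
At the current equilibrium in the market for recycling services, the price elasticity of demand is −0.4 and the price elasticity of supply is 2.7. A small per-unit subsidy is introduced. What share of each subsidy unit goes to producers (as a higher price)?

Producer share = 4/31

For a small subsidy around the equilibrium, the benefit split depends on the relative slopes, which at a point are proportional to the elasticities.
Buyer share = εs/(εs + |εd|) = 2.7/(2.7 + 0.4) = 27/31; seller share = |εd|/(εs + |εd|) = 4/31.
So producers capture 4/31 of the subsidy.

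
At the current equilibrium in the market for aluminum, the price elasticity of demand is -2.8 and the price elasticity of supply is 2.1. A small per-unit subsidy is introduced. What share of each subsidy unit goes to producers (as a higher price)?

For a small subsidy around the equilibrium, the benefit split depends on the relative slopes, which at a point are proportional to the elasticities.
Buyer share = εs/(εs + |εd|) = 2.1/(2.1 + 2.8) = 3/7; seller share = |εd|/(εs + |εd|) = 4/7.
So producers capture 4/7 of the subsidy.

Producer share = 4/7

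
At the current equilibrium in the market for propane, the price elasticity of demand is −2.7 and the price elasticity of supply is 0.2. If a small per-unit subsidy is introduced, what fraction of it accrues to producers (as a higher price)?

Producer share = 27/29

For a small subsidy around the equilibrium, the benefit split depends on the relative slopes, which at a point are proportional to the elasticities.
Buyer share = εs/(εs + |εd|) = 0.2/(0.2 + 2.7) = 2/29; seller share = |εd|/(εs + |εd|) = 27/29.
So producers capture 27/29 of the subsidy.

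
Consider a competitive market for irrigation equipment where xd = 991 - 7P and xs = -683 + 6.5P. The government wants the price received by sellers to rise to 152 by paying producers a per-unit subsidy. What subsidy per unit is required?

Required subsidy s = 54 per unit

At a seller price of 152, quantity supplied is -683 + 6.5·152 = 305.
Buyers absorb 305 only when they pay Pb with 991 − 7·Pb = 305, i.e. Pb = 98.
s = Ps − Pb = 152 − 98 = 54.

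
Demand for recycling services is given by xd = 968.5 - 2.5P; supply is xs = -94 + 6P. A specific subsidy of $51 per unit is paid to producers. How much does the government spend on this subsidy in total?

Pre-subsidy: 968.5 - 2.5P = -94 + 6P gives P* = 125, x* = 656.
With the subsidy, sellers receive Ps = Pb + 51 for each unit, where Pb is the price buyers pay.
Supply in terms of Pb becomes xs = -94 + 6(Pb + 51) = 212 + 6Pb. Setting this equal to demand: 968.5 - 2.5Pb = 212 + 6Pb, so Pb = 89.
Sellers receive Ps = 89 + 51 = 140; x' = 968.5 − 2.5·89 = 746.
Government outlay = subsidy × quantity = 51 × 746 = 38046.

Government cost = $38046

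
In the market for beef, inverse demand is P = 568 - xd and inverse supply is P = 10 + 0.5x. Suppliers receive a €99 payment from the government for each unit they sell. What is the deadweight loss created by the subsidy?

Pre-subsidy: 568 - x = 10 + 0.5x gives x* = 372 and P* = 196.
With the subsidy, sellers receive Ps = Pb + 99 for each unit, where Pb is the price buyers pay.
On the curves, Pb = 568 - x and Ps = 10 + 0.5x; the wedge Ps − Pb = 99 gives 10 + 0.5x − (568 - x) = 99, so x' = 438.
Then Pb = 568 − 1·438 = 130 and Ps = 10 + 0.5·438 = 229.
The subsidy expands output by 438 − 372 = 66 past the efficient level; on those units the gap between marginal cost and willingness to pay runs from 0 up to 99.
DWL = ½ × 99 × 66 = 3267.

Deadweight loss = €3267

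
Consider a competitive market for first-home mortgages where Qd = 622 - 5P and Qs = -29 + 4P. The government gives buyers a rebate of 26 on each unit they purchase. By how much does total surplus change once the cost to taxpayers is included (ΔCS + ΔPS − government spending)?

Pre-subsidy: 622 - 5P = -29 + 4P gives P* = 217/3, Q* = 781/3.
With the rebate, buyers effectively pay Pb = Ps − 26, where Ps is the price sellers receive.
Demand in terms of Ps becomes Qd = 622 − 5(Ps − 26) = 752 - 5Ps. Setting this equal to supply: 752 - 5Ps = -29 + 4Ps, so Ps = 781/9.
Buyers pay Pb = 781/9 − 26 = 547/9; Q' = -29 + 4·(781/9) = 2863/9.
ΔCS = ½(781/3 + 2863/9)(217/3 − 547/9) = 270712/81; ΔPS = ½(781/3 + 2863/9)(781/9 − 217/3) = 338390/81.
Government spending = 26 × 2863/9 = 74438/9.
Net change = 270712/81 + 338390/81 − 74438/9 = -6760/9. The loss equals the DWL triangle ½·26·520/9.

Net change in total surplus = -6760/9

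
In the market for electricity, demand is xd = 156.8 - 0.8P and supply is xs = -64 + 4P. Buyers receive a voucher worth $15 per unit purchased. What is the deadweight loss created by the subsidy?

Pre-subsidy: 156.8 - 0.8P = -64 + 4P gives P* = 46, x* = 120.
With the rebate, buyers effectively pay Pb = Ps − 15, where Ps is the price sellers receive.
Demand in terms of Ps becomes xd = 156.8 − 0.8(Ps − 15) = 168.8 - 0.8Ps. Setting this equal to supply: 168.8 - 0.8Ps = -64 + 4Ps, so Ps = 48.5.
Buyers pay Pb = 48.5 − 15 = 33.5; x' = -64 + 4·48.5 = 130.
The subsidy expands output by 130 − 120 = 10 past the efficient level; on those units the gap between marginal cost and willingness to pay runs from 0 up to 15.
DWL = ½ × 15 × 10 = 75.

Deadweight loss = $75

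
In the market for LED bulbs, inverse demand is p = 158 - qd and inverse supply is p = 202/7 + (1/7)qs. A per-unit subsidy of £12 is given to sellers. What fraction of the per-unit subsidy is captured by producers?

Producer share = 0.125

Pre-subsidy: 158 - q = 202/7 + (1/7)q gives q* = 113 and p* = 45.
With the subsidy, sellers receive ps = pb + 12 for each unit, where pb is the price buyers pay.
On the curves, pb = 158 - q and ps = 202/7 + (1/7)q; the wedge ps − pb = 12 gives 202/7 + (1/7)q − (158 - q) = 12, so q' = 123.5.
Then pb = 158 − 1·123.5 = 34.5 and ps = 202/7 + (1/7)·123.5 = 46.5.
Buyers' price falls by p* − pb = 45 − 34.5 = 10.5; sellers' price rises by ps − p* = 46.5 − 45 = 1.5.
So producers capture 1.5/12 = 0.125 of each unit of subsidy.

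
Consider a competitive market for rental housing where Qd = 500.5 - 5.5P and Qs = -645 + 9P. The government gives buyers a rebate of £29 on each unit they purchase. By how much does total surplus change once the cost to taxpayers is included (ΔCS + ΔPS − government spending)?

Pre-subsidy: 500.5 - 5.5P = -645 + 9P gives P* = 79, Q* = 66.
With the rebate, buyers effectively pay Pb = Ps − 29, where Ps is the price sellers receive.
Demand in terms of Ps becomes Qd = 500.5 − 5.5(Ps − 29) = 660 - 5.5Ps. Setting this equal to supply: 660 - 5.5Ps = -645 + 9Ps, so Ps = 90.
Buyers pay Pb = 90 − 29 = 61; Q' = -645 + 9·90 = 165.
ΔCS = ½(66 + 165)(79 − 61) = 2079; ΔPS = ½(66 + 165)(90 − 79) = 1270.5.
Government spending = 29 × 165 = 4785.
Net change = 2079 + 1270.5 − 4785 = -1435.5. The loss equals the DWL triangle ½·29·99.

Net change in total surplus = -£1435.5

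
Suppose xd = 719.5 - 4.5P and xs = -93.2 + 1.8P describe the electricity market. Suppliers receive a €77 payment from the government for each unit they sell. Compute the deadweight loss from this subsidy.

Pre-subsidy: 719.5 - 4.5P = -93.2 + 1.8P gives P* = 129, x* = 139.
With the subsidy, sellers receive Ps = Pb + 77 for each unit, where Pb is the price buyers pay.
Supply in terms of Pb becomes xs = -93.2 + 1.8(Pb + 77) = 45.4 + 1.8Pb. Setting this equal to demand: 719.5 - 4.5Pb = 45.4 + 1.8Pb, so Pb = 107.
Sellers receive Ps = 107 + 77 = 184; x' = 719.5 − 4.5·107 = 238.
The subsidy expands output by 238 − 139 = 99 past the efficient level; on those units the gap between marginal cost and willingness to pay runs from 0 up to 77.
DWL = ½ × 77 × 99 = 3811.5.

Deadweight loss = €3811.5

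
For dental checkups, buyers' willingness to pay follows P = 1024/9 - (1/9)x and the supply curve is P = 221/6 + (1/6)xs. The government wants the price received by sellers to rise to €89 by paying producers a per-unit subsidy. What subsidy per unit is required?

Required subsidy s = €10 per unit

At a seller price of 89, quantity supplied is -221 + 6·89 = 313.
Buyers absorb 313 only when they pay Pb = 1024/9 − (1/9)·313 = 79.
s = Ps − Pb = 89 − 79 = 10.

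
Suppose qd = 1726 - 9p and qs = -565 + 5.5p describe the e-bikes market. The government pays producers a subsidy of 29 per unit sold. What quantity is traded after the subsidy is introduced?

q' = 403

Pre-subsidy: 1726 - 9p = -565 + 5.5p gives p* = 158, q* = 304.
With the subsidy, sellers receive ps = pb + 29 for each unit, where pb is the price buyers pay.
Supply in terms of pb becomes qs = -565 + 5.5(pb + 29) = -405.5 + 5.5pb. Setting this equal to demand: 1726 - 9pb = -405.5 + 5.5pb, so pb = 147.
Sellers receive ps = 147 + 29 = 176; q' = 1726 − 9·147 = 403.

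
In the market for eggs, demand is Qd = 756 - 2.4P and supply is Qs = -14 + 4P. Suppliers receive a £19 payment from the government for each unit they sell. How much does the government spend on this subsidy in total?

Government cost = £9419.25

Pre-subsidy: 756 - 2.4P = -14 + 4P gives P* = 120.3125, Q* = 467.25.
With the subsidy, sellers receive Ps = Pb + 19 for each unit, where Pb is the price buyers pay.
Supply in terms of Pb becomes Qs = -14 + 4(Pb + 19) = 62 + 4Pb. Setting this equal to demand: 756 - 2.4Pb = 62 + 4Pb, so Pb = 108.4375.
Sellers receive Ps = 108.4375 + 19 = 127.4375; Q' = 756 − 2.4·108.4375 = 495.75.
Government outlay = subsidy × quantity = 19 × 495.75 = 9419.25.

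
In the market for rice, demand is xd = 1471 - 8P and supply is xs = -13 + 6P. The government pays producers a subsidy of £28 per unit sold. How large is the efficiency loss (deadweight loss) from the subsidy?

Deadweight loss = £1344

Pre-subsidy: 1471 - 8P = -13 + 6P gives P* = 106, x* = 623.
With the subsidy, sellers receive Ps = Pb + 28 for each unit, where Pb is the price buyers pay.
Supply in terms of Pb becomes xs = -13 + 6(Pb + 28) = 155 + 6Pb. Setting this equal to demand: 1471 - 8Pb = 155 + 6Pb, so Pb = 94.
Sellers receive Ps = 94 + 28 = 122; x' = 1471 − 8·94 = 719.
The subsidy expands output by 719 − 623 = 96 past the efficient level; on those units the gap between marginal cost and willingness to pay runs from 0 up to 28.
DWL = ½ × 28 × 96 = 1344.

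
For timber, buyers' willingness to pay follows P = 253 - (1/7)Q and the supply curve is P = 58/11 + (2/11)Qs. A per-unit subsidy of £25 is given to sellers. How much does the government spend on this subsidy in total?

Government cost = £21000

Pre-subsidy: 253 - (1/7)Q = 58/11 + (2/11)Q gives Q* = 763 and P* = 144.
With the subsidy, sellers receive Ps = Pb + 25 for each unit, where Pb is the price buyers pay.
On the curves, Pb = 253 - (1/7)Q and Ps = 58/11 + (2/11)Q; the wedge Ps − Pb = 25 gives 58/11 + (2/11)Q − (253 - (1/7)Q) = 25, so Q' = 840.
Then Pb = 253 − (1/7)·840 = 133 and Ps = 58/11 + (2/11)·840 = 158.
Government outlay = subsidy × quantity = 25 × 840 = 21000.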